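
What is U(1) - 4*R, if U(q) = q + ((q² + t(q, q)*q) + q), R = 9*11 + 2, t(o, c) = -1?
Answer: -402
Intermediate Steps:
R = 101 (R = 99 + 2 = 101)
U(q) = q + q² (U(q) = q + ((q² - q) + q) = q + q²)
U(1) - 4*R = 1*(1 + 1) - 4*101 = 1*2 - 404 = 2 - 404 = -402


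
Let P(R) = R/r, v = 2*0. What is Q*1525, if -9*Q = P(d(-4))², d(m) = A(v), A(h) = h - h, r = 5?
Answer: 0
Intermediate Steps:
v = 0
A(h) = 0
d(m) = 0
P(R) = R/5
Q = 0 (Q = -((⅕)*0)²/9 = -⅑*0² = -⅑*0 = 0)
Q*1525 = 0*1525 = 0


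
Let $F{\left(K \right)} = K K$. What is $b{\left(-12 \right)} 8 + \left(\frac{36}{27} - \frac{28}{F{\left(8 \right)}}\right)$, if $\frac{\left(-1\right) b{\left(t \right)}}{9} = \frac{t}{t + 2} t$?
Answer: $\frac{249047}{240} \approx 1037.7$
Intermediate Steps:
$F{\left(K \right)} = K^{2}$
$b{\left(t \right)} = - \frac{9 t^{2}}{2 + t}$ ($b{\left(t \right)} = - 9 \frac{t}{t + 2} t = - 9 \frac{t}{2 + t} t = - 9 \frac{t^{2}}{2 + t} = - \frac{9 t^{2}}{2 + t}$)
$b{\left(-12 \right)} 8 + \left(\frac{36}{27} - \frac{28}{F{\left(8 \right)}}\right) = - \frac{9 \left(-12\right)^{2}}{2 - 12} \cdot 8 + \left(\frac{36}{27} - \frac{28}{8^{2}}\right) = \left(-9\right) 144 \frac{1}{-10} \cdot 8 + \left(36 \cdot \frac{1}{27} - \frac{28}{64}\right) = \left(-9\right) 144 \left(- \frac{1}{10}\right) 8 + \left(\frac{4}{3} - \frac{7}{16}\right) = \frac{648}{5} \cdot 8 + \left(\frac{4}{3} - \frac{7}{16}\right) = \frac{5184}{5} + \frac{43}{48} = \frac{249047}{240}$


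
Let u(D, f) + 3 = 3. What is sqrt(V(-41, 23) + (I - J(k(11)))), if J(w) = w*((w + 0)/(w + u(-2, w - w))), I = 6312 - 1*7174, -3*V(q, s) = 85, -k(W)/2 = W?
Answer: I*sqrt(7815)/3 ≈ 29.467*I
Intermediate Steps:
k(W) = -2*W
V(q, s) = -85/3 (V(q, s) = -1/3*85 = -85/3)
u(D, f) = 0 (u(D, f) = -3 + 3 = 0)
I = -862 (I = 6312 - 7174 = -862)
J(w) = w (J(w) = w*((w + 0)/(w + 0)) = w*(w/w) = w*1 = w)
sqrt(V(-41, 23) + (I - J(k(11)))) = sqrt(-85/3 + (-862 - (-2)*11)) = sqrt(-85/3 + (-862 - 1*(-22))) = sqrt(-85/3 + (-862 + 22)) = sqrt(-85/3 - 840) = sqrt(-2605/3) = I*sqrt(7815)/3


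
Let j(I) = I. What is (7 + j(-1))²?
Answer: 36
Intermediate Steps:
(7 + j(-1))² = (7 - 1)² = 6² = 36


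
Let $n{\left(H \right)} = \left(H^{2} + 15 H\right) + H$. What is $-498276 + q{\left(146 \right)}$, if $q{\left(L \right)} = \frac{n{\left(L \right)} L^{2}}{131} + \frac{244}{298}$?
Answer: $\frac{65394905506}{19519} \approx 3.3503 \cdot 10^{6}$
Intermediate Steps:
$n{\left(H \right)} = H^{2} + 16 H$
$q{\left(L \right)} = \frac{122}{149} + \frac{L^{3} \left(16 + L\right)}{131}$ ($q{\left(L \right)} = \frac{L \left(16 + L\right) L^{2}}{131} + \frac{244}{298} = L^{3} \left(16 + L\right) \frac{1}{131} + 244 \cdot \frac{1}{298} = \frac{L^{3} \left(16 + L\right)}{131} + \frac{122}{149} = \frac{122}{149} + \frac{L^{3} \left(16 + L\right)}{131}$)
$-498276 + q{\left(146 \right)} = -498276 + \left(\frac{122}{149} + \frac{146^{3} \left(16 + 146\right)}{131}\right) = -498276 + \left(\frac{122}{149} + \frac{1}{131} \cdot 3112136 \cdot 162\right) = -498276 + \left(\frac{122}{149} + \frac{504166032}{131}\right) = -498276 + \frac{75120754750}{19519} = \frac{65394905506}{19519}$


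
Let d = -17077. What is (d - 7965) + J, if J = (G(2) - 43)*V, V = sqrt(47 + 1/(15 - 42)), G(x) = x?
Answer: -25042 - 82*sqrt(951)/9 ≈ -25323.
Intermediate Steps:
V = 2*sqrt(951)/9 (V = sqrt(47 + 1/(-27)) = sqrt(47 - 1/27) = sqrt(1268/27) = 2*sqrt(951)/9 ≈ 6.8530)
J = -82*sqrt(951)/9 (J = (2 - 43)*(2*sqrt(951)/9) = -82*sqrt(951)/9 ≈ -280.97)
(d - 7965) + J = (-17077 - 7965) - 82*sqrt(951)/9 = -25042 - 82*sqrt(951)/9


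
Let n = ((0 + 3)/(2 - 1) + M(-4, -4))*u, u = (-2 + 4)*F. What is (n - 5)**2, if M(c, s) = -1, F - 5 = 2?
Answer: 529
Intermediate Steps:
F = 7 (F = 5 + 2 = 7)
u = 14 (u = (-2 + 4)*7 = 2*7 = 14)
n = 28 (n = ((0 + 3)/(2 - 1) - 1)*14 = (3/1 - 1)*14 = (3*1 - 1)*14 = (3 - 1)*14 = 2*14 = 28)
(n - 5)**2 = (28 - 5)**2 = 23**2 = 529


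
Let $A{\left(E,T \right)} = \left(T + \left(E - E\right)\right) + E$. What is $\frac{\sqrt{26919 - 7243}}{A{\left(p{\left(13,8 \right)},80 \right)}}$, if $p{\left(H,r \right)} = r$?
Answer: $\frac{\sqrt{4919}}{44} \approx 1.594$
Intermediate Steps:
$A{\left(E,T \right)} = E + T$ ($A{\left(E,T \right)} = \left(T + 0\right) + E = T + E = E + T$)
$\frac{\sqrt{26919 - 7243}}{A{\left(p{\left(13,8 \right)},80 \right)}} = \frac{\sqrt{26919 - 7243}}{8 + 80} = \frac{\sqrt{19676}}{88} = 2 \sqrt{4919} \cdot \frac{1}{88} = \frac{\sqrt{4919}}{44}$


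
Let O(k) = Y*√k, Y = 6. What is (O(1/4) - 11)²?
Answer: 64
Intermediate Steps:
O(k) = 6*√k
(O(1/4) - 11)² = (6*√(1/4) - 11)² = (6*√(¼) - 11)² = (6*(½) - 11)² = (3 - 11)² = (-8)² = 64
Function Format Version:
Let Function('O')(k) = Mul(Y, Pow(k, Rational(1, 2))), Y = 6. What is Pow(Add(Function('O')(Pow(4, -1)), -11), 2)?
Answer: 64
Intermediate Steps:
Function('O')(k) = Mul(6, Pow(k, Rational(1, 2)))
Pow(Add(Function('O')(Pow(4, -1)), -11), 2) = Pow(Add(Mul(6, Pow(Pow(4, -1), Rational(1, 2))), -11), 2) = Pow(Add(Mul(6, Pow(Rational(1, 4), Rational(1, 2))), -11), 2) = Pow(Add(Mul(6, Rational(1, 2)), -11), 2) = Pow(Add(3, -11), 2) = Pow(-8, 2) = 64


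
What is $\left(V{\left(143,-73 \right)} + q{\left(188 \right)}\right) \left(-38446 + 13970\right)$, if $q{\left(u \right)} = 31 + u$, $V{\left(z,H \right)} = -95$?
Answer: $-3035024$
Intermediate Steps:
$\left(V{\left(143,-73 \right)} + q{\left(188 \right)}\right) \left(-38446 + 13970\right) = \left(-95 + \left(31 + 188\right)\right) \left(-38446 + 13970\right) = \left(-95 + 219\right) \left(-24476\right) = 124 \left(-24476\right) = -3035024$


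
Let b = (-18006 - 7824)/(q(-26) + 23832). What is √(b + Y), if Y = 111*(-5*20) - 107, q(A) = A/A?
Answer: I*√6366324846413/23833 ≈ 105.87*I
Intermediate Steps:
q(A) = 1
Y = -11207 (Y = 111*(-100) - 107 = -11100 - 107 = -11207)
b = -25830/23833 (b = (-18006 - 7824)/(1 + 23832) = -25830/23833 ≈ -1.0838)
√(b + Y) = √(-25830/23833 - 11207) = √(-267122261/23833) = I*√6366324846413/23833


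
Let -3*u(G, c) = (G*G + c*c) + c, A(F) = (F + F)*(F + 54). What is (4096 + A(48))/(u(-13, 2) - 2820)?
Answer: -41664/8635 ≈ -4.8250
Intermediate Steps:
A(F) = 2*F*(54 + F) (A(F) = (2*F)*(54 + F) = 2*F*(54 + F))
u(G, c) = -c/3 - G**2/3 - c**2/3 (u(G, c) = -((G*G + c*c) + c)/3 = -((G**2 + c**2) + c)/3 = -(c + G**2 + c**2)/3 = -c/3 - G**2/3 - c**2/3)
(4096 + A(48))/(u(-13, 2) - 2820) = (4096 + 2*48*(54 + 48))/((-1/3*2 - 1/3*(-13)**2 - 1/3*2**2) - 2820) = (4096 + 2*48*102)/((-2/3 - 1/3*169 - 1/3*4) - 2820) = (4096 + 9792)/((-2/3 - 169/3 - 4/3) - 2820) = 13888/(-175/3 - 2820) = 13888/(-8635/3) = 13888*(-3/8635) = -41664/8635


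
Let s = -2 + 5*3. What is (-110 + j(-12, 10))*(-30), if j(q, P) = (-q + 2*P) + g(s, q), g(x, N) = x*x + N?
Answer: -2370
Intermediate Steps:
s = 13 (s = -2 + 15 = 13)
g(x, N) = N + x² (g(x, N) = x² + N = N + x²)
j(q, P) = 169 + 2*P (j(q, P) = (-q + 2*P) + (q + 13²) = (-q + 2*P) + (q + 169) = (-q + 2*P) + (169 + q) = 169 + 2*P)
(-110 + j(-12, 10))*(-30) = (-110 + (169 + 2*10))*(-30) = (-110 + (169 + 20))*(-30) = (-110 + 189)*(-30) = 79*(-30) = -2370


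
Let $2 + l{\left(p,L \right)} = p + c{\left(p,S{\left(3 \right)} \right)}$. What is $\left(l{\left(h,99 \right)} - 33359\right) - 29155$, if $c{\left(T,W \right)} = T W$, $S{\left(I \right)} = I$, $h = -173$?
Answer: $-63208$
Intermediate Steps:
$l{\left(p,L \right)} = -2 + 4 p$ ($l{\left(p,L \right)} = -2 + \left(p + p 3\right) = -2 + \left(p + 3 p\right) = -2 + 4 p$)
$\left(l{\left(h,99 \right)} - 33359\right) - 29155 = \left(\left(-2 + 4 \left(-173\right)\right) - 33359\right) - 29155 = \left(\left(-2 - 692\right) - 33359\right) - 29155 = \left(-694 - 33359\right) - 29155 = -34053 - 29155 = -63208$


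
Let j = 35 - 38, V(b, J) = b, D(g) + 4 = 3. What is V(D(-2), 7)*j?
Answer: 3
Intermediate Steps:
D(g) = -1 (D(g) = -4 + 3 = -1)
j = -3
V(D(-2), 7)*j = -1*(-3) = 3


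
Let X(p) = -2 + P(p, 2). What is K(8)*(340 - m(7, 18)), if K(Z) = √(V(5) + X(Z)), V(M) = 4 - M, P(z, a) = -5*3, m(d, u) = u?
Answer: 966*I*√2 ≈ 1366.1*I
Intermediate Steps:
P(z, a) = -15
X(p) = -17 (X(p) = -2 - 15 = -17)
K(Z) = 3*I*√2 (K(Z) = √((4 - 1*5) - 17) = √((4 - 5) - 17) = √(-1 - 17) = √(-18) = 3*I*√2)
K(8)*(340 - m(7, 18)) = (3*I*√2)*(340 - 1*18) = (3*I*√2)*(340 - 18) = (3*I*√2)*322 = 966*I*√2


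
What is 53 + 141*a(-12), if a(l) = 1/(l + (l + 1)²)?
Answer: 5918/109 ≈ 54.294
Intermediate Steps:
a(l) = 1/(l + (1 + l)²)
53 + 141*a(-12) = 53 + 141/(-12 + (1 - 12)²) = 53 + 141/(-12 + (-11)²) = 53 + 141/(-12 + 121) = 53 + 141/109 = 5918/109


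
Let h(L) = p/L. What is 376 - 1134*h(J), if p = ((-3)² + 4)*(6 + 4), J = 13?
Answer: -10964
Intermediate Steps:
p = 130 (p = (9 + 4)*10 = 13*10 = 130)
h(L) = 130/L
376 - 1134*h(J) = 376 - 147420/13 = 376 - 1134*10 = 376 - 11340 = -10964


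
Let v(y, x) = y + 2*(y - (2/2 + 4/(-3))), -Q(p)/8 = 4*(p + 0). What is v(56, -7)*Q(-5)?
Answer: 80960/3 ≈ 26987.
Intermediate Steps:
Q(p) = -32*p (Q(p) = -32*(p + 0) = -32*p)
v(y, x) = 2/3 + 3*y (v(y, x) = y + 2*(y - (2*(1/2) + 4*(-1/3))) = y + 2*(y - (1 - 4/3)) = y + 2*(y - 1*(-1/3)) = y + 2*(y + 1/3) = y + 2*(1/3 + y) = y + (2/3 + 2*y) = 2/3 + 3*y)
v(56, -7)*Q(-5) = (2/3 + 3*56)*(-32*(-5)) = (2/3 + 168)*160 = (506/3)*160 = 80960/3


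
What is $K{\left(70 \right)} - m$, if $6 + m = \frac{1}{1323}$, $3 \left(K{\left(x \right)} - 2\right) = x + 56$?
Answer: $\frac{66149}{1323} \approx 49.999$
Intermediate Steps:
$K{\left(x \right)} = \frac{62}{3} + \frac{x}{3}$ ($K{\left(x \right)} = 2 + \frac{x + 56}{3} = 2 + \frac{56 + x}{3} = 2 + \left(\frac{56}{3} + \frac{x}{3}\right) = \frac{62}{3} + \frac{x}{3}$)
$m = - \frac{7937}{1323}$ ($m = -6 + \frac{1}{1323} = - \frac{7937}{1323} \approx -5.9992$)
$K{\left(70 \right)} - m = \left(\frac{62}{3} + \frac{1}{3} \cdot 70\right) - - \frac{7937}{1323} = \left(\frac{62}{3} + \frac{70}{3}\right) + \frac{7937}{1323} = 44 + \frac{7937}{1323} = \frac{66149}{1323}$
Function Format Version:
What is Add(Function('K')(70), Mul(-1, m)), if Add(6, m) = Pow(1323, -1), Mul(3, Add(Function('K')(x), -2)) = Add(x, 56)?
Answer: Rational(66149, 1323) ≈ 49.999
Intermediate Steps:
Function('K')(x) = Add(Rational(62, 3), Mul(Rational(1, 3), x)) (Function('K')(x) = Add(2, Mul(Rational(1, 3), Add(x, 56))) = Add(2, Mul(Rational(1, 3), Add(56, x))) = Add(2, Add(Rational(56, 3), Mul(Rational(1, 3), x))) = Add(Rational(62, 3), Mul(Rational(1, 3), x)))
m = Rational(-7937, 1323) (m = Add(-6, Pow(1323, -1)) = Add(-6, Rational(1, 1323)) = Rational(-7937, 1323) ≈ -5.9992)
Add(Function('K')(70), Mul(-1, m)) = Add(Add(Rational(62, 3), Mul(Rational(1, 3), 70)), Mul(-1, Rational(-7937, 1323))) = Add(Add(Rational(62, 3), Rational(70, 3)), Rational(7937, 1323)) = Add(44, Rational(7937, 1323)) = Rational(66149, 1323)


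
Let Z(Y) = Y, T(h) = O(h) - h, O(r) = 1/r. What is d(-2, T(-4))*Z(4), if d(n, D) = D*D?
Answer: 225/4 ≈ 56.250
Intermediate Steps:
T(h) = 1/h - h
d(n, D) = D²
d(-2, T(-4))*Z(4) = (1/(-4) - 1*(-4))²*4 = (-¼ + 4)²*4 = (15/4)²*4 = (225/16)*4 = 225/4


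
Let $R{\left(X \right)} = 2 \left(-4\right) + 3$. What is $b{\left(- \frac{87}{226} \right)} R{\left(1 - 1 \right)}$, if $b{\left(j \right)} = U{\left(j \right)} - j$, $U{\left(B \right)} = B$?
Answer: $0$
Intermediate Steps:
$b{\left(j \right)} = 0$ ($b{\left(j \right)} = j - j = 0$)
$R{\left(X \right)} = -5$ ($R{\left(X \right)} = -8 + 3 = -5$)
$b{\left(- \frac{87}{226} \right)} R{\left(1 - 1 \right)} = 0 \left(-5\right) = 0$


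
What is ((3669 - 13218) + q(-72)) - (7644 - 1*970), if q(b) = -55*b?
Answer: -12263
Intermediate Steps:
((3669 - 13218) + q(-72)) - (7644 - 1*970) = ((3669 - 13218) - 55*(-72)) - (7644 - 1*970) = (-9549 + 3960) - (7644 - 970) = -5589 - 1*6674 = -5589 - 6674 = -12263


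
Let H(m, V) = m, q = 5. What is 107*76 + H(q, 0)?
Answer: 8137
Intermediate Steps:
107*76 + H(q, 0) = 107*76 + 5 = 8132 + 5 = 8137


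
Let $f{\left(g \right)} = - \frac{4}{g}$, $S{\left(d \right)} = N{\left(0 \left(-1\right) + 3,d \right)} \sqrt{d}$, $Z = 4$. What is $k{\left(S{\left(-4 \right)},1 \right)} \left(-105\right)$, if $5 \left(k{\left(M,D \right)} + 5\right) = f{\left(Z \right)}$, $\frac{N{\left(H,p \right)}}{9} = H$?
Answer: $546$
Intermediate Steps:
$N{\left(H,p \right)} = 9 H$
$S{\left(d \right)} = 27 \sqrt{d}$ ($S{\left(d \right)} = 9 \left(0 \left(-1\right) + 3\right) \sqrt{d} = 9 \left(0 + 3\right) \sqrt{d} = 9 \cdot 3 \sqrt{d} = 27 \sqrt{d}$)
$k{\left(M,D \right)} = - \frac{26}{5}$ ($k{\left(M,D \right)} = -5 + \frac{\left(-4\right) \frac{1}{4}}{5} = -5 + \frac{1}{5} \left(-1\right) = -5 - \frac{1}{5} = - \frac{26}{5}$)
$k{\left(S{\left(-4 \right)},1 \right)} \left(-105\right) = \left(- \frac{26}{5}\right) \left(-105\right) = 546$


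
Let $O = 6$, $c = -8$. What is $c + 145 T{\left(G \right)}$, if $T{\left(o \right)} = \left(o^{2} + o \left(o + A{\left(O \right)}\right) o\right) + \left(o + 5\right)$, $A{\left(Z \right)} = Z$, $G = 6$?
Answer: $69447$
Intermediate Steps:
$T{\left(o \right)} = 5 + o + o^{2} + o^{2} \left(6 + o\right)$ ($T{\left(o \right)} = \left(o^{2} + o \left(o + 6\right) o\right) + \left(o + 5\right) = \left(o^{2} + o \left(6 + o\right) o\right) + \left(5 + o\right) = \left(o^{2} + o^{2} \left(6 + o\right)\right) + \left(5 + o\right) = 5 + o + o^{2} + o^{2} \left(6 + o\right)$)
$c + 145 T{\left(G \right)} = -8 + 145 \left(5 + 6 + 6^{3} + 7 \cdot 6^{2}\right) = -8 + 145 \left(5 + 6 + 216 + 7 \cdot 36\right) = -8 + 145 \left(5 + 6 + 216 + 252\right) = -8 + 145 \cdot 479 = -8 + 69455 = 69447$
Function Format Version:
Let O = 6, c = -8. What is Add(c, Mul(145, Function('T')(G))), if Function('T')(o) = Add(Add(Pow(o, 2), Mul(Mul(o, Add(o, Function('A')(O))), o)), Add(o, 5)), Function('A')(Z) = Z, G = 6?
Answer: 69447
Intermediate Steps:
Function('T')(o) = Add(5, o, Pow(o, 2), Mul(Pow(o, 2), Add(6, o))) (Function('T')(o) = Add(Add(Pow(o, 2), Mul(Mul(o, Add(o, 6)), o)), Add(o, 5)) = Add(Add(Pow(o, 2), Mul(Mul(o, Add(6, o)), o)), Add(5, o)) = Add(Add(Pow(o, 2), Mul(Pow(o, 2), Add(6, o))), Add(5, o)) = Add(5, o, Pow(o, 2), Mul(Pow(o, 2), Add(6, o))))
Add(c, Mul(145, Function('T')(G))) = Add(-8, Mul(145, Add(5, 6, Pow(6, 3), Mul(7, Pow(6, 2))))) = Add(-8, Mul(145, Add(5, 6, 216, Mul(7, 36)))) = Add(-8, Mul(145, Add(5, 6, 216, 252))) = Add(-8, Mul(145, 479)) = Add(-8, 69455) = 69447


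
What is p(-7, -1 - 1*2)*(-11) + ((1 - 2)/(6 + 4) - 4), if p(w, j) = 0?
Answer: -41/10 ≈ -4.1000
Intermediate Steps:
p(-7, -1 - 1*2)*(-11) + ((1 - 2)/(6 + 4) - 4) = 0*(-11) + ((1 - 2)/(6 + 4) - 4) = 0 + (-1/10 - 4) = 0 - 41/10 = -41/10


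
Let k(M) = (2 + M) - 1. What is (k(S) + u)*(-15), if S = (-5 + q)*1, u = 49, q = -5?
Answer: -600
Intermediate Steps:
S = -10 (S = (-5 - 5)*1 = -10*1 = -10)
k(M) = 1 + M
(k(S) + u)*(-15) = ((1 - 10) + 49)*(-15) = (-9 + 49)*(-15) = 40*(-15) = -600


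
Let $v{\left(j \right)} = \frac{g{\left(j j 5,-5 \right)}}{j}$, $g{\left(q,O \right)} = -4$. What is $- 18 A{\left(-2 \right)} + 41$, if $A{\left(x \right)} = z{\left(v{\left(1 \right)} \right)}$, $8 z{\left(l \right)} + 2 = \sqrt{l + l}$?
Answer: $\frac{91}{2} - \frac{9 i \sqrt{2}}{2} \approx 45.5 - 6.364 i$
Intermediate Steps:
$v{\left(j \right)} = - \frac{4}{j}$
$z{\left(l \right)} = - \frac{1}{4} + \frac{\sqrt{2} \sqrt{l}}{8}$ ($z{\left(l \right)} = - \frac{1}{4} + \frac{\sqrt{l + l}}{8} = - \frac{1}{4} + \frac{\sqrt{2 l}}{8} = - \frac{1}{4} + \frac{\sqrt{2} \sqrt{l}}{8}$)
$A{\left(x \right)} = - \frac{1}{4} + \frac{i \sqrt{2}}{4}$ ($A{\left(x \right)} = - \frac{1}{4} + \frac{\sqrt{2} \sqrt{- \frac{4}{1}}}{8} = - \frac{1}{4} + \frac{\sqrt{2} \sqrt{\left(-4\right) 1}}{8} = - \frac{1}{4} + \frac{\sqrt{2} \sqrt{-4}}{8} = - \frac{1}{4} + \frac{\sqrt{2} \cdot 2 i}{8} = - \frac{1}{4} + \frac{i \sqrt{2}}{4}$)
$- 18 A{\left(-2 \right)} + 41 = - 18 \left(- \frac{1}{4} + \frac{i \sqrt{2}}{4}\right) + 41 = \left(\frac{9}{2} - \frac{9 i \sqrt{2}}{2}\right) + 41 = \frac{91}{2} - \frac{9 i \sqrt{2}}{2}$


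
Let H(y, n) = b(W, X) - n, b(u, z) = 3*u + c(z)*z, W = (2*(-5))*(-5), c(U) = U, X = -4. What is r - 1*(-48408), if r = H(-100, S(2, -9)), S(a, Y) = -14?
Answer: 48588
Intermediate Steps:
W = 50 (W = -10*(-5) = 50)
b(u, z) = z² + 3*u (b(u, z) = 3*u + z*z = 3*u + z² = z² + 3*u)
H(y, n) = 166 - n (H(y, n) = ((-4)² + 3*50) - n = (16 + 150) - n = 166 - n)
r = 180 (r = 166 - 1*(-14) = 166 + 14 = 180)
r - 1*(-48408) = 180 - 1*(-48408) = 180 + 48408 = 48588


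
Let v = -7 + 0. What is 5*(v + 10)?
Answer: 15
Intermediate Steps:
v = -7
5*(v + 10) = 5*(-7 + 10) = 5*3 = 15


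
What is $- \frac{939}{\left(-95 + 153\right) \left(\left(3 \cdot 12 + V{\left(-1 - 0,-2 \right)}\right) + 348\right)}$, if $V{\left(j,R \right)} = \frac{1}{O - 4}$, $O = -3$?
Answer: $- \frac{6573}{155846} \approx -0.042176$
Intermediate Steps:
$V{\left(j,R \right)} = - \frac{1}{7}$ ($V{\left(j,R \right)} = \frac{1}{-3 - 4} = \frac{1}{-7} = - \frac{1}{7}$)
$- \frac{939}{\left(-95 + 153\right) \left(\left(3 \cdot 12 + V{\left(-1 - 0,-2 \right)}\right) + 348\right)} = - \frac{939}{\left(-95 + 153\right) \left(\left(3 \cdot 12 - \frac{1}{7}\right) + 348\right)} = - \frac{939}{58 \left(\left(36 - \frac{1}{7}\right) + 348\right)} = - \frac{939}{58 \left(\frac{251}{7} + 348\right)} = - \frac{939}{58 \cdot \frac{2687}{7}} = - \frac{939}{\frac{155846}{7}} = \left(-939\right) \frac{7}{155846} = - \frac{6573}{155846}$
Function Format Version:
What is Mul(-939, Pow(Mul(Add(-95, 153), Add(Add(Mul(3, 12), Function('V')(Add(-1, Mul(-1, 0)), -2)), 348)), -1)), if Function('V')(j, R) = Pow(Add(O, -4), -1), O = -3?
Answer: Rational(-6573, 155846) ≈ -0.042176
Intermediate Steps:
Function('V')(j, R) = Rational(-1, 7) (Function('V')(j, R) = Pow(Add(-3, -4), -1) = Pow(-7, -1) = Rational(-1, 7))
Mul(-939, Pow(Mul(Add(-95, 153), Add(Add(Mul(3, 12), Function('V')(Add(-1, Mul(-1, 0)), -2)), 348)), -1)) = Mul(-939, Pow(Mul(Add(-95, 153), Add(Add(Mul(3, 12), Rational(-1, 7)), 348)), -1)) = Mul(-939, Pow(Mul(58, Add(Add(36, Rational(-1, 7)), 348)), -1)) = Mul(-939, Pow(Mul(58, Add(Rational(251, 7), 348)), -1)) = Mul(-939, Pow(Mul(58, Rational(2687, 7)), -1)) = Mul(-939, Pow(Rational(155846, 7), -1)) = Mul(-939, Rational(7, 155846)) = Rational(-6573, 155846)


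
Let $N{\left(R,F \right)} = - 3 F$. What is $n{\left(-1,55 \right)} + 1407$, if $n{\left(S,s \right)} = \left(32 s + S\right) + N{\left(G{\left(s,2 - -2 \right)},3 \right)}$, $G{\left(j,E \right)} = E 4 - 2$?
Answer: $3157$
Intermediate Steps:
$G{\left(j,E \right)} = -2 + 4 E$ ($G{\left(j,E \right)} = 4 E - 2 = -2 + 4 E$)
$n{\left(S,s \right)} = -9 + S + 32 s$ ($n{\left(S,s \right)} = \left(32 s + S\right) - 9 = \left(S + 32 s\right) - 9 = -9 + S + 32 s$)
$n{\left(-1,55 \right)} + 1407 = \left(-9 - 1 + 32 \cdot 55\right) + 1407 = \left(-9 - 1 + 1760\right) + 1407 = 1750 + 1407 = 3157$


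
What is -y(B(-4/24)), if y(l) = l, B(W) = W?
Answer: ⅙ ≈ 0.16667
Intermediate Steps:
-y(B(-4/24)) = -(-4)/24 = -1*(-⅙) = ⅙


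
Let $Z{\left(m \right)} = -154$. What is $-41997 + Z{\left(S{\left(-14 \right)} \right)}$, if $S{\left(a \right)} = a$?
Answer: $-42151$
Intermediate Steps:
$-41997 + Z{\left(S{\left(-14 \right)} \right)} = -41997 - 154 = -42151$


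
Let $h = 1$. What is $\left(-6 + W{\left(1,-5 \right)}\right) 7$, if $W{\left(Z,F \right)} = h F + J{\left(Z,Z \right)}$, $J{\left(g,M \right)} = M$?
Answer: $-70$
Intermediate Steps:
$W{\left(Z,F \right)} = F + Z$ ($W{\left(Z,F \right)} = 1 F + Z = F + Z$)
$\left(-6 + W{\left(1,-5 \right)}\right) 7 = \left(-6 + \left(-5 + 1\right)\right) 7 = \left(-6 - 4\right) 7 = \left(-10\right) 7 = -70$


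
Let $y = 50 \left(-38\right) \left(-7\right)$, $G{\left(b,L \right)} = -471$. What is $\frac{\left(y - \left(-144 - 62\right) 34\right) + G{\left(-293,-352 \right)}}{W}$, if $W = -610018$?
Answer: $- \frac{19833}{610018} \approx -0.032512$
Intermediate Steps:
$y = 13300$ ($y = \left(-1900\right) \left(-7\right) = 13300$)
$\frac{\left(y - \left(-144 - 62\right) 34\right) + G{\left(-293,-352 \right)}}{W} = \frac{\left(13300 - \left(-144 - 62\right) 34\right) - 471}{-610018} = \left(\left(13300 - \left(-206\right) 34\right) - 471\right) \left(- \frac{1}{610018}\right) = \left(\left(13300 - -7004\right) - 471\right) \left(- \frac{1}{610018}\right) = \left(\left(13300 + 7004\right) - 471\right) \left(- \frac{1}{610018}\right) = \left(20304 - 471\right) \left(- \frac{1}{610018}\right) = 19833 \left(- \frac{1}{610018}\right) = - \frac{19833}{610018}$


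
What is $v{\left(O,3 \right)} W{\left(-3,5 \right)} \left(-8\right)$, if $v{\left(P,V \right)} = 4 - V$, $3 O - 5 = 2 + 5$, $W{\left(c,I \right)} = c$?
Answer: $24$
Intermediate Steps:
$O = 4$ ($O = \frac{5}{3} + \frac{2 + 5}{3} = \frac{5}{3} + \frac{1}{3} \cdot 7 = \frac{5}{3} + \frac{7}{3} = 4$)
$v{\left(O,3 \right)} W{\left(-3,5 \right)} \left(-8\right) = \left(4 - 3\right) \left(-3\right) \left(-8\right) = 1 \left(-3\right) \left(-8\right) = \left(-3\right) \left(-8\right) = 24$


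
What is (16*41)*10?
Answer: 6560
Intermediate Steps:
(16*41)*10 = 656*10 = 6560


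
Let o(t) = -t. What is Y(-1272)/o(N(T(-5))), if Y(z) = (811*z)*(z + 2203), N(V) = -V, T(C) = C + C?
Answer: 480206076/5 ≈ 9.6041e+7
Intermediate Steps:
T(C) = 2*C
Y(z) = 811*z*(2203 + z) (Y(z) = (811*z)*(2203 + z) = 811*z*(2203 + z))
Y(-1272)/o(N(T(-5))) = (811*(-1272)*(2203 - 1272))/((-(-1)*2*(-5))) = (811*(-1272)*931)/((-(-1)*(-10))) = -960412152/((-1*10)) = -960412152/(-10) = -960412152*(-⅒) = 480206076/5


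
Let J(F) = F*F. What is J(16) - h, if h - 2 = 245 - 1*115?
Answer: 124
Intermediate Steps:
J(F) = F**2
h = 132 (h = 2 + (245 - 1*115) = 2 + (245 - 115) = 2 + 130 = 132)
J(16) - h = 16**2 - 1*132 = 256 - 132 = 124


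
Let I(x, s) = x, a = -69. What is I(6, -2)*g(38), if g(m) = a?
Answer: -414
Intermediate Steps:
g(m) = -69
I(6, -2)*g(38) = 6*(-69) = -414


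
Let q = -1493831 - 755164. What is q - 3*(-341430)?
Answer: -1224705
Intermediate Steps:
q = -2248995
q - 3*(-341430) = -2248995 - 3*(-341430) = -2248995 - 1*(-1024290) = -2248995 + 1024290 = -1224705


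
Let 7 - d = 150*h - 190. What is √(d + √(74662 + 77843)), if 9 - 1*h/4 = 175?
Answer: √(99797 + 3*√16945) ≈ 316.52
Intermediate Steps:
h = -664 (h = 36 - 4*175 = 36 - 700 = -664)
d = 99797 (d = 7 - (150*(-664) - 190) = 7 - (-99600 - 190) = 7 - 1*(-99790) = 7 + 99790 = 99797)
√(d + √(74662 + 77843)) = √(99797 + √(74662 + 77843)) = √(99797 + √152505) = √(99797 + 3*√16945)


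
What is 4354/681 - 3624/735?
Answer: 244082/166845 ≈ 1.4629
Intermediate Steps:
4354/681 - 3624/735 = 4354*(1/681) - 3624*1/735 = 4354/681 - 1208/245 = 244082/166845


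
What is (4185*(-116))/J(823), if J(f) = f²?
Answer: -485460/677329 ≈ -0.71673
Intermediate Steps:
(4185*(-116))/J(823) = (4185*(-116))/(823²) = -485460/677329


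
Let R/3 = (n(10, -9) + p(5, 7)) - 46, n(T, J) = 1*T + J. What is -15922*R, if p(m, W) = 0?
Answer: 2149470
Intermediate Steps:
n(T, J) = J + T (n(T, J) = T + J = J + T)
R = -135 (R = 3*(((-9 + 10) + 0) - 46) = 3*((1 + 0) - 46) = 3*(1 - 46) = 3*(-45) = -135)
-15922*R = -15922*(-135) = 2149470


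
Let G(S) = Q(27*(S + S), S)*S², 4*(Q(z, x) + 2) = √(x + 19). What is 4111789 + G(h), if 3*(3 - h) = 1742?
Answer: 30999523/9 + 3003289*I*√1257/54 ≈ 3.4444e+6 + 1.9718e+6*I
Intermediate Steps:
h = -1733/3 (h = 3 - ⅓*1742 = 3 - 1742/3 = -1733/3 ≈ -577.67)
Q(z, x) = -2 + √(19 + x)/4 (Q(z, x) = -2 + √(x + 19)/4 = -2 + √(19 + x)/4)
G(S) = S²*(-2 + √(19 + S)/4) (G(S) = (-2 + √(19 + S)/4)*S² = S²*(-2 + √(19 + S)/4))
4111789 + G(h) = 4111789 + (-1733/3)²*(-8 + √(19 - 1733/3))/4 = 4111789 + (¼)*(3003289/9)*(-8 + √(-1676/3)) = 4111789 + (¼)*(3003289/9)*(-8 + 2*I*√1257/3) = 4111789 + (-6006578/9 + 3003289*I*√1257/54) = 30999523/9 + 3003289*I*√1257/54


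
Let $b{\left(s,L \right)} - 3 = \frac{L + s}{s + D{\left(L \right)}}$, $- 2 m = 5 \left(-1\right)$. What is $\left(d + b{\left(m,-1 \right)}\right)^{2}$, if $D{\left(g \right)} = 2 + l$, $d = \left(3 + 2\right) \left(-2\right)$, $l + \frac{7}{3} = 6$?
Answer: $\frac{111556}{2401} \approx 46.462$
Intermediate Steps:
$l = \frac{11}{3}$ ($l = - \frac{7}{3} + 6 = \frac{11}{3} \approx 3.6667$)
$m = \frac{5}{2}$ ($m = - \frac{5 \left(-1\right)}{2} = \left(- \frac{1}{2}\right) \left(-5\right) = \frac{5}{2} \approx 2.5$)
$d = -10$ ($d = 5 \left(-2\right) = -10$)
$D{\left(g \right)} = \frac{17}{3}$ ($D{\left(g \right)} = 2 + \frac{11}{3} = \frac{17}{3}$)
$b{\left(s,L \right)} = 3 + \frac{L + s}{\frac{17}{3} + s}$ ($b{\left(s,L \right)} = 3 + \frac{L + s}{s + \frac{17}{3}} = 3 + \frac{L + s}{\frac{17}{3} + s}$)
$\left(d + b{\left(m,-1 \right)}\right)^{2} = \left(-10 + \frac{3 \left(17 - 1 + 4 \cdot \frac{5}{2}\right)}{17 + 3 \cdot \frac{5}{2}}\right)^{2} = \left(-10 + \frac{3 \left(17 - 1 + 10\right)}{17 + \frac{15}{2}}\right)^{2} = \left(-10 + 3 \frac{1}{\frac{49}{2}} \cdot 26\right)^{2} = \left(-10 + 3 \cdot \frac{2}{49} \cdot 26\right)^{2} = \left(-10 + \frac{156}{49}\right)^{2} = \left(- \frac{334}{49}\right)^{2} = \frac{111556}{2401}$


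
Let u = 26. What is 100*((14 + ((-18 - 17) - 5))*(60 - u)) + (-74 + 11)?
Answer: -88463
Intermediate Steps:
100*((14 + ((-18 - 17) - 5))*(60 - u)) + (-74 + 11) = 100*((14 + ((-18 - 17) - 5))*(60 - 1*26)) + (-74 + 11) = 100*((14 + (-35 - 5))*(60 - 26)) - 63 = 100*((14 - 40)*34) - 63 = 100*(-26*34) - 63 = 100*(-884) - 63 = -88400 - 63 = -88463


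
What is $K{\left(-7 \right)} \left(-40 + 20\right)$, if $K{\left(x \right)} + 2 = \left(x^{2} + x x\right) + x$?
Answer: $-1780$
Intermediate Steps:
$K{\left(x \right)} = -2 + x + 2 x^{2}$ ($K{\left(x \right)} = -2 + \left(\left(x^{2} + x x\right) + x\right) = -2 + \left(\left(x^{2} + x^{2}\right) + x\right) = -2 + \left(2 x^{2} + x\right) = -2 + \left(x + 2 x^{2}\right) = -2 + x + 2 x^{2}$)
$K{\left(-7 \right)} \left(-40 + 20\right) = \left(-2 - 7 + 2 \left(-7\right)^{2}\right) \left(-40 + 20\right) = \left(-2 - 7 + 2 \cdot 49\right) \left(-20\right) = \left(-2 - 7 + 98\right) \left(-20\right) = 89 \left(-20\right) = -1780$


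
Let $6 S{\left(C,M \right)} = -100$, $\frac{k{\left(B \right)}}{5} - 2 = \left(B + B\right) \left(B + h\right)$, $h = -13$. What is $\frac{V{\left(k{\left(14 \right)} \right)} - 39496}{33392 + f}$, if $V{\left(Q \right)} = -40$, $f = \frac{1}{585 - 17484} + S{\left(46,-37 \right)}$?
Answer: $- \frac{668118864}{564009757} \approx -1.1846$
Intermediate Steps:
$k{\left(B \right)} = 10 + 10 B \left(-13 + B\right)$ ($k{\left(B \right)} = 10 + 5 \left(B + B\right) \left(B - 13\right) = 10 + 5 \cdot 2 B \left(-13 + B\right) = 10 + 10 B \left(-13 + B\right)$)
$S{\left(C,M \right)} = - \frac{50}{3}$ ($S{\left(C,M \right)} = \frac{1}{6} \left(-100\right) = - \frac{50}{3}$)
$f = - \frac{281651}{16899}$ ($f = \frac{1}{585 - 17484} - \frac{50}{3} = \frac{1}{-16899} - \frac{50}{3} = - \frac{1}{16899} - \frac{50}{3} = - \frac{281651}{16899} \approx -16.667$)
$\frac{V{\left(k{\left(14 \right)} \right)} - 39496}{33392 + f} = \frac{-40 - 39496}{33392 - \frac{281651}{16899}} = - \frac{39536}{\frac{564009757}{16899}} = \left(-39536\right) \frac{16899}{564009757} = - \frac{668118864}{564009757}$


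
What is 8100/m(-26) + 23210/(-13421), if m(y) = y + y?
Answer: -27479255/174473 ≈ -157.50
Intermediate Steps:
m(y) = 2*y
8100/m(-26) + 23210/(-13421) = 8100/((2*(-26))) + 23210/(-13421) = 8100/(-52) + 23210*(-1/13421) = 8100*(-1/52) - 23210/13421 = -2025/13 - 23210/13421 = -27479255/174473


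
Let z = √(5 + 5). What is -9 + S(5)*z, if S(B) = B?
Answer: -9 + 5*√10 ≈ 6.8114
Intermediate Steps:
z = √10 ≈ 3.1623
-9 + S(5)*z = -9 + 5*√10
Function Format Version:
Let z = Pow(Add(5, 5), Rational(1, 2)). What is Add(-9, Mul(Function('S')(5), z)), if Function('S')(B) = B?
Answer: Add(-9, Mul(5, Pow(10, Rational(1, 2)))) ≈ 6.8114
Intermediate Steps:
z = Pow(10, Rational(1, 2)) ≈ 3.1623
Add(-9, Mul(Function('S')(5), z)) = Add(-9, Mul(5, Pow(10, Rational(1, 2))))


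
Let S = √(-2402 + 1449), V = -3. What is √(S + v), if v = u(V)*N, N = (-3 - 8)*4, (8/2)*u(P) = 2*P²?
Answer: √(-198 + I*√953) ≈ 1.0936 + 14.114*I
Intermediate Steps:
u(P) = P²/2 (u(P) = (2*P²)/4 = P²/2)
N = -44 (N = -11*4 = -44)
v = -198 (v = ((½)*(-3)²)*(-44) = ((½)*9)*(-44) = (9/2)*(-44) = -198)
S = I*√953 (S = √(-953) = I*√953 ≈ 30.871*I)
√(S + v) = √(I*√953 - 198) = √(-198 + I*√953)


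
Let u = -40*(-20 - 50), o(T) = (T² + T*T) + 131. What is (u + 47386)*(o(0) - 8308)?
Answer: -410370922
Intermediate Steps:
o(T) = 131 + 2*T² (o(T) = (T² + T²) + 131 = 2*T² + 131 = 131 + 2*T²)
u = 2800 (u = -40*(-70) = 2800)
(u + 47386)*(o(0) - 8308) = (2800 + 47386)*((131 + 2*0²) - 8308) = 50186*((131 + 2*0) - 8308) = 50186*((131 + 0) - 8308) = 50186*(131 - 8308) = 50186*(-8177) = -410370922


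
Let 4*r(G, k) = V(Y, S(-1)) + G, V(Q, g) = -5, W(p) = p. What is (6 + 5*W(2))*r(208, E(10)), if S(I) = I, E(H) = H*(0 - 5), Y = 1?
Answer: 812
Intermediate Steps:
E(H) = -5*H (E(H) = H*(-5) = -5*H)
r(G, k) = -5/4 + G/4 (r(G, k) = (-5 + G)/4 = -5/4 + G/4)
(6 + 5*W(2))*r(208, E(10)) = (6 + 5*2)*(-5/4 + (1/4)*208) = (6 + 10)*(-5/4 + 52) = 16*(203/4) = 812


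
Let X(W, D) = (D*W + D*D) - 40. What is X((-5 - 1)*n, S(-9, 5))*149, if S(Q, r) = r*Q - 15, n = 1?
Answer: 584080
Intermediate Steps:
S(Q, r) = -15 + Q*r (S(Q, r) = Q*r - 15 = -15 + Q*r)
X(W, D) = -40 + D**2 + D*W (X(W, D) = (D*W + D**2) - 40 = (D**2 + D*W) - 40 = -40 + D**2 + D*W)
X((-5 - 1)*n, S(-9, 5))*149 = (-40 + (-15 - 9*5)**2 + (-15 - 9*5)*((-5 - 1)*1))*149 = (-40 + (-15 - 45)**2 + (-15 - 45)*(-6*1))*149 = (-40 + (-60)**2 - 60*(-6))*149 = (-40 + 3600 + 360)*149 = 3920*149 = 584080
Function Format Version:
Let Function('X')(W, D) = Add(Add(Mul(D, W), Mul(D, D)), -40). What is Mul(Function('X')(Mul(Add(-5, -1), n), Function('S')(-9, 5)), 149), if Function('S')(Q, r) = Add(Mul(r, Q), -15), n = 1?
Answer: 584080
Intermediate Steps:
Function('S')(Q, r) = Add(-15, Mul(Q, r)) (Function('S')(Q, r) = Add(Mul(Q, r), -15) = Add(-15, Mul(Q, r)))
Function('X')(W, D) = Add(-40, Pow(D, 2), Mul(D, W)) (Function('X')(W, D) = Add(Add(Mul(D, W), Pow(D, 2)), -40) = Add(Add(Pow(D, 2), Mul(D, W)), -40) = Add(-40, Pow(D, 2), Mul(D, W)))
Mul(Function('X')(Mul(Add(-5, -1), n), Function('S')(-9, 5)), 149) = Mul(Add(-40, Pow(Add(-15, Mul(-9, 5)), 2), Mul(Add(-15, Mul(-9, 5)), Mul(Add(-5, -1), 1))), 149) = Mul(Add(-40, Pow(Add(-15, -45), 2), Mul(Add(-15, -45), Mul(-6, 1))), 149) = Mul(Add(-40, Pow(-60, 2), Mul(-60, -6)), 149) = Mul(Add(-40, 3600, 360), 149) = Mul(3920, 149) = 584080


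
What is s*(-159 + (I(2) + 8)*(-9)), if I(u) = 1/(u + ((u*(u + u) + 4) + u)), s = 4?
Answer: -3705/4 ≈ -926.25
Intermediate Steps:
I(u) = 1/(4 + 2*u + 2*u²) (I(u) = 1/(u + ((u*(2*u) + 4) + u)) = 1/(u + ((2*u² + 4) + u)) = 1/(u + ((4 + 2*u²) + u)) = 1/(u + (4 + u + 2*u²)) = 1/(4 + 2*u + 2*u²))
s*(-159 + (I(2) + 8)*(-9)) = 4*(-159 + (1/(2*(2 + 2 + 2²)) + 8)*(-9)) = 4*(-159 + (1/(2*(2 + 2 + 4)) + 8)*(-9)) = 4*(-159 + ((½)/8 + 8)*(-9)) = 4*(-159 + ((½)*(⅛) + 8)*(-9)) = 4*(-159 + (1/16 + 8)*(-9)) = 4*(-159 + (129/16)*(-9)) = 4*(-159 - 1161/16) = 4*(-3705/16) = -3705/4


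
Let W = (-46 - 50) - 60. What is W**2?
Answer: 24336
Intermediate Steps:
W = -156 (W = -96 - 60 = -156)
W**2 = (-156)**2 = 24336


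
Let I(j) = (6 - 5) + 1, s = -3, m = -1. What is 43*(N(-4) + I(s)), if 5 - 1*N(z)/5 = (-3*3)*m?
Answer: -774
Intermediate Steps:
I(j) = 2 (I(j) = 1 + 1 = 2)
N(z) = -20 (N(z) = 25 - 5*(-3*3)*(-1) = 25 - (-45)*(-1) = 25 - 5*9 = 25 - 45 = -20)
43*(N(-4) + I(s)) = 43*(-20 + 2) = 43*(-18) = -774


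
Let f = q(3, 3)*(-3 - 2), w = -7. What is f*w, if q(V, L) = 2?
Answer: 70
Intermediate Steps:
f = -10 (f = 2*(-3 - 2) = 2*(-5) = -10)
f*w = -10*(-7) = 70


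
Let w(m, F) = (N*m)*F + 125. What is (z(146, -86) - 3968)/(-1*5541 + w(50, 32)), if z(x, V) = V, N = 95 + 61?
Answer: -2027/122092 ≈ -0.016602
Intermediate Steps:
N = 156
w(m, F) = 125 + 156*F*m (w(m, F) = (156*m)*F + 125 = 156*F*m + 125 = 125 + 156*F*m)
(z(146, -86) - 3968)/(-1*5541 + w(50, 32)) = (-86 - 3968)/(-1*5541 + (125 + 156*32*50)) = -4054/(-5541 + (125 + 249600)) = -4054/(-5541 + 249725) = -4054/244184 = -4054*1/244184 = -2027/122092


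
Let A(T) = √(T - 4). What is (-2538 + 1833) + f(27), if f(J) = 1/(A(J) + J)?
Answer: -497703/706 - √23/706 ≈ -704.97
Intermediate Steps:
A(T) = √(-4 + T)
f(J) = 1/(J + √(-4 + J)) (f(J) = 1/(√(-4 + J) + J) = 1/(J + √(-4 + J)))
(-2538 + 1833) + f(27) = (-2538 + 1833) + 1/(27 + √(-4 + 27)) = -705 + 1/(27 + √23)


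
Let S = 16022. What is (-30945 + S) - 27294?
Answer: -42217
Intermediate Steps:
(-30945 + S) - 27294 = (-30945 + 16022) - 27294 = -14923 - 27294 = -42217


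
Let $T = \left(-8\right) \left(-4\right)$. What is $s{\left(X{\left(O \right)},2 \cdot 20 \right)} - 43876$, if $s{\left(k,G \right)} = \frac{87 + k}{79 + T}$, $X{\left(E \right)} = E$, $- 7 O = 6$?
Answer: $- \frac{11363683}{259} \approx -43875.0$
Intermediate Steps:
$O = - \frac{6}{7}$ ($O = \left(- \frac{1}{7}\right) 6 = - \frac{6}{7} \approx -0.85714$)
$T = 32$
$s{\left(k,G \right)} = \frac{29}{37} + \frac{k}{111}$ ($s{\left(k,G \right)} = \frac{87 + k}{79 + 32} = \frac{87 + k}{111} = \left(87 + k\right) \frac{1}{111} = \frac{29}{37} + \frac{k}{111}$)
$s{\left(X{\left(O \right)},2 \cdot 20 \right)} - 43876 = \left(\frac{29}{37} + \frac{1}{111} \left(- \frac{6}{7}\right)\right) - 43876 = \left(\frac{29}{37} - \frac{2}{259}\right) - 43876 = \frac{201}{259} - 43876 = - \frac{11363683}{259}$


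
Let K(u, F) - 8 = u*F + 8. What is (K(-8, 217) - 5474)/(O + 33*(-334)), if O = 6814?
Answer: 3597/2104 ≈ 1.7096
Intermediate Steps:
K(u, F) = 16 + F*u (K(u, F) = 8 + (u*F + 8) = 8 + (F*u + 8) = 8 + (8 + F*u) = 16 + F*u)
(K(-8, 217) - 5474)/(O + 33*(-334)) = ((16 + 217*(-8)) - 5474)/(6814 + 33*(-334)) = ((16 - 1736) - 5474)/(6814 - 11022) = (-1720 - 5474)/(-4208) = -7194*(-1/4208) = 3597/2104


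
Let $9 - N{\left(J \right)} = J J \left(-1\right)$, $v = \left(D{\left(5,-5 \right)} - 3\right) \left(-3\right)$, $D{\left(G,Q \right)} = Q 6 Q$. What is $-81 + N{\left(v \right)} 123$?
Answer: $23922189$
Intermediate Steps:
$D{\left(G,Q \right)} = 6 Q^{2}$ ($D{\left(G,Q \right)} = 6 Q Q = 6 Q^{2}$)
$v = -441$ ($v = \left(6 \left(-5\right)^{2} - 3\right) \left(-3\right) = \left(6 \cdot 25 - 3\right) \left(-3\right) = \left(150 - 3\right) \left(-3\right) = 147 \left(-3\right) = -441$)
$N{\left(J \right)} = 9 + J^{2}$ ($N{\left(J \right)} = 9 - J J \left(-1\right) = 9 - J^{2} \left(-1\right) = 9 - - J^{2} = 9 + J^{2}$)
$-81 + N{\left(v \right)} 123 = -81 + \left(9 + \left(-441\right)^{2}\right) 123 = -81 + \left(9 + 194481\right) 123 = -81 + 194490 \cdot 123 = -81 + 23922270 = 23922189$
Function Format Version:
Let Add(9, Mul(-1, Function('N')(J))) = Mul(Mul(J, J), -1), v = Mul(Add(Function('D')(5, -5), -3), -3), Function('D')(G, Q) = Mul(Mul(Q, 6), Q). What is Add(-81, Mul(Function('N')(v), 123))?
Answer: 23922189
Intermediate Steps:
Function('D')(G, Q) = Mul(6, Pow(Q, 2)) (Function('D')(G, Q) = Mul(Mul(6, Q), Q) = Mul(6, Pow(Q, 2)))
v = -441 (v = Mul(Add(Mul(6, Pow(-5, 2)), -3), -3) = Mul(Add(Mul(6, 25), -3), -3) = Mul(Add(150, -3), -3) = Mul(147, -3) = -441)
Function('N')(J) = Add(9, Pow(J, 2)) (Function('N')(J) = Add(9, Mul(-1, Mul(Mul(J, J), -1))) = Add(9, Mul(-1, Mul(Pow(J, 2), -1))) = Add(9, Mul(-1, Mul(-1, Pow(J, 2)))) = Add(9, Pow(J, 2)))
Add(-81, Mul(Function('N')(v), 123)) = Add(-81, Mul(Add(9, Pow(-441, 2)), 123)) = Add(-81, Mul(Add(9, 194481), 123)) = Add(-81, Mul(194490, 123)) = Add(-81, 23922270) = 23922189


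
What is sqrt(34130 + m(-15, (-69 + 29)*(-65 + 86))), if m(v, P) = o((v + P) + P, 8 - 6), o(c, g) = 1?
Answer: sqrt(34131) ≈ 184.75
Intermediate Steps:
m(v, P) = 1
sqrt(34130 + m(-15, (-69 + 29)*(-65 + 86))) = sqrt(34130 + 1) = sqrt(34131)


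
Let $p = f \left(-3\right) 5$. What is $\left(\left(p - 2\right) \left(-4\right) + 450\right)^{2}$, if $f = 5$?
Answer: $574564$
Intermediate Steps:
$p = -75$ ($p = 5 \left(-3\right) 5 = \left(-15\right) 5 = -75$)
$\left(\left(p - 2\right) \left(-4\right) + 450\right)^{2} = \left(\left(-75 - 2\right) \left(-4\right) + 450\right)^{2} = \left(\left(-77\right) \left(-4\right) + 450\right)^{2} = \left(308 + 450\right)^{2} = 758^{2} = 574564$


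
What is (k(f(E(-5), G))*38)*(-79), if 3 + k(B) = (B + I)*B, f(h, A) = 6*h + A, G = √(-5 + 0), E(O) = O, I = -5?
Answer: -3128084 + 195130*I*√5 ≈ -3.1281e+6 + 4.3632e+5*I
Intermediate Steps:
G = I*√5 (G = √(-5) = I*√5 ≈ 2.2361*I)
f(h, A) = A + 6*h
k(B) = -3 + B*(-5 + B) (k(B) = -3 + (B - 5)*B = -3 + (-5 + B)*B = -3 + B*(-5 + B))
(k(f(E(-5), G))*38)*(-79) = ((-3 + (I*√5 + 6*(-5))² - 5*(I*√5 + 6*(-5)))*38)*(-79) = ((-3 + (I*√5 - 30)² - 5*(I*√5 - 30))*38)*(-79) = ((-3 + (-30 + I*√5)² - 5*(-30 + I*√5))*38)*(-79) = ((-3 + (-30 + I*√5)² + (150 - 5*I*√5))*38)*(-79) = ((147 + (-30 + I*√5)² - 5*I*√5)*38)*(-79) = (5586 + 38*(-30 + I*√5)² - 190*I*√5)*(-79) = -441294 - 3002*(-30 + I*√5)² + 15010*I*√5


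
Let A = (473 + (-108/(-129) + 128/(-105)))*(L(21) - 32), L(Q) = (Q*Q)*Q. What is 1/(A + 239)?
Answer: 4515/19694574544 ≈ 2.2925e-7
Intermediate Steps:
L(Q) = Q³ (L(Q) = Q²*Q = Q³)
A = 19693495459/4515 (A = (473 + (-108/(-129) + 128/(-105)))*(21³ - 32) = (473 + (-108*(-1/129) + 128*(-1/105)))*(9261 - 32) = (473 + (36/43 - 128/105))*9229 = (473 - 1724/4515)*9229 = (2133871/4515)*9229 = 19693495459/4515 ≈ 4.3618e+6)
1/(A + 239) = 1/(19693495459/4515 + 239) = 1/(19694574544/4515) = 4515/19694574544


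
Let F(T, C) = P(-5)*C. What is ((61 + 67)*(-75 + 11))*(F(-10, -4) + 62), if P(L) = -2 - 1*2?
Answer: -638976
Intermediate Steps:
P(L) = -4 (P(L) = -2 - 2 = -4)
F(T, C) = -4*C
((61 + 67)*(-75 + 11))*(F(-10, -4) + 62) = ((61 + 67)*(-75 + 11))*(-4*(-4) + 62) = (128*(-64))*(16 + 62) = -8192*78 = -638976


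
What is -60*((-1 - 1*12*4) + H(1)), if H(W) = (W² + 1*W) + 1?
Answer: 2760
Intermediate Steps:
H(W) = 1 + W + W² (H(W) = (W² + W) + 1 = (W + W²) + 1 = 1 + W + W²)
-60*((-1 - 1*12*4) + H(1)) = -60*((-1 - 1*12*4) + (1 + 1 + 1²)) = -60*((-1 - 12*4) + (1 + 1 + 1)) = -60*((-1 - 48) + 3) = -60*(-49 + 3) = -60*(-46) = 2760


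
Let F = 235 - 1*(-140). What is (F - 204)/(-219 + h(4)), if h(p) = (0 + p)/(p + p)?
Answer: -18/23 ≈ -0.78261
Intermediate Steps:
h(p) = ½ (h(p) = p/((2*p)) = p*(1/(2*p)) = ½)
F = 375 (F = 235 + 140 = 375)
(F - 204)/(-219 + h(4)) = (375 - 204)/(-219 + ½) = 171/(-437/2) = 171*(-2/437) = -18/23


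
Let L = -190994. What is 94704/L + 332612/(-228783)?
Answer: -42596780780/21848090151 ≈ -1.9497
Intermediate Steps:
94704/L + 332612/(-228783) = 94704/(-190994) + 332612/(-228783) = 94704*(-1/190994) + 332612*(-1/228783) = -47352/95497 - 332612/228783 = -42596780780/21848090151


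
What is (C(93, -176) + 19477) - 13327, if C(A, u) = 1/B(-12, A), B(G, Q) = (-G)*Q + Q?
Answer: 7435351/1209 ≈ 6150.0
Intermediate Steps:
B(G, Q) = Q - G*Q (B(G, Q) = -G*Q + Q = Q - G*Q)
C(A, u) = 1/(13*A) (C(A, u) = 1/(A*(1 - 1*(-12))) = 1/(A*(1 + 12)) = 1/(A*13) = 1/(13*A))
(C(93, -176) + 19477) - 13327 = ((1/13)/93 + 19477) - 13327 = ((1/13)*(1/93) + 19477) - 13327 = (1/1209 + 19477) - 13327 = 23547694/1209 - 13327 = 7435351/1209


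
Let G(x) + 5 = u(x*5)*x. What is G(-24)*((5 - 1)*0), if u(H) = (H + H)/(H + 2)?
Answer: 0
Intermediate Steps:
u(H) = 2*H/(2 + H) (u(H) = (2*H)/(2 + H) = 2*H/(2 + H))
G(x) = -5 + 10*x**2/(2 + 5*x) (G(x) = -5 + (2*(x*5)/(2 + x*5))*x = -5 + (2*(5*x)/(2 + 5*x))*x = -5 + (10*x/(2 + 5*x))*x = -5 + 10*x**2/(2 + 5*x))
G(-24)*((5 - 1)*0) = (5*(-2 - 5*(-24) + 2*(-24)**2)/(2 + 5*(-24)))*((5 - 1)*0) = (5*(-2 + 120 + 2*576)/(2 - 120))*(4*0) = (5*(-2 + 120 + 1152)/(-118))*0 = (5*(-1/118)*1270)*0 = -3175/59*0 = 0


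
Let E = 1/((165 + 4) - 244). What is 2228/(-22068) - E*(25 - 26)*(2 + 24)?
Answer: -61739/137925 ≈ -0.44763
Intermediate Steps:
E = -1/75 (E = 1/(169 - 244) = 1/(-75) = -1/75 ≈ -0.013333)
2228/(-22068) - E*(25 - 26)*(2 + 24) = 2228/(-22068) - (-1)*(25 - 26)*(2 + 24)/75 = 2228*(-1/22068) - (-1)*(-1*26)/75 = -557/5517 - (-1)*(-26)/75 = -557/5517 - 1*26/75 = -557/5517 - 26/75 = -61739/137925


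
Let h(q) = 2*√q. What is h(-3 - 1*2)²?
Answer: -20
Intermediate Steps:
h(-3 - 1*2)² = (2*√(-3 - 1*2))² = (2*√(-3 - 2))² = (2*√(-5))² = (2*(I*√5))² = (2*I*√5)² = -20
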